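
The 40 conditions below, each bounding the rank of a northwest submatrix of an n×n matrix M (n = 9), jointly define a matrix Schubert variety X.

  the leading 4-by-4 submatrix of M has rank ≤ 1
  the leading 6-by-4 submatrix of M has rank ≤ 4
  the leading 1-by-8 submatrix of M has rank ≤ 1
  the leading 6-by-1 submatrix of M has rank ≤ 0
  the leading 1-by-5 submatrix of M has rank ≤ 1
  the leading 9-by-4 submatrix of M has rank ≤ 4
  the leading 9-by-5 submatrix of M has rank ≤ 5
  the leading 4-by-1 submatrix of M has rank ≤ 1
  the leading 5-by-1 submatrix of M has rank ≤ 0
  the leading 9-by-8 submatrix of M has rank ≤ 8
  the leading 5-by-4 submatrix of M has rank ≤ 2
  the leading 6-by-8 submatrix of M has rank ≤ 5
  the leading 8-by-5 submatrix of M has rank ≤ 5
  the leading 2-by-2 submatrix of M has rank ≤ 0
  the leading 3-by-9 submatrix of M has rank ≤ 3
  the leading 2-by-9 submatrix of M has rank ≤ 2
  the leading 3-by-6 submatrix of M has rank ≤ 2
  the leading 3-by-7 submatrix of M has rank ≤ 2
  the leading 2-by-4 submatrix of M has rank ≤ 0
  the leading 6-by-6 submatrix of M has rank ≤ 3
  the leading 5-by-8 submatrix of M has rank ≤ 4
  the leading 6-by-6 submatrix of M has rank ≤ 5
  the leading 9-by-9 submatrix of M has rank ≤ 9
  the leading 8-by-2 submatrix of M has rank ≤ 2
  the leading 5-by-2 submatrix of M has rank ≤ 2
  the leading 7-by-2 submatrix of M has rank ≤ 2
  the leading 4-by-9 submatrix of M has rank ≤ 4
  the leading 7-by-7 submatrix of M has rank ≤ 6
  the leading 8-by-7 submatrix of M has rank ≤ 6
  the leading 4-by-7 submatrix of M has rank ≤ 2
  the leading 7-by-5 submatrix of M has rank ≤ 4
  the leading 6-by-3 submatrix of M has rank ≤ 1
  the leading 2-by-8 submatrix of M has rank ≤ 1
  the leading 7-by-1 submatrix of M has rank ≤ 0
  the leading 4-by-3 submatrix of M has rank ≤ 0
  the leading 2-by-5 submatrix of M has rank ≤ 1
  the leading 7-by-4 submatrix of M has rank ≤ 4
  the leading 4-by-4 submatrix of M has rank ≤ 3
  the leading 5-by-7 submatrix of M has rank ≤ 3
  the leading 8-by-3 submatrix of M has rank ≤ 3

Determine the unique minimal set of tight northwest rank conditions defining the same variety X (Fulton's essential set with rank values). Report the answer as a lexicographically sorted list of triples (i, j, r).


Reconstructing r_w from the 40 given conditions:

  0, 0, 0, 0, 1, 1, 1, 1, 1
  0, 0, 0, 0, 1, 1, 1, 1, 2
  0, 0, 0, 1, 2, 2, 2, 2, 3
  0, 0, 0, 1, 2, 2, 2, 3, 4
  0, 1, 1, 2, 3, 3, 3, 4, 5
  0, 1, 1, 2, 3, 3, 4, 5, 6
  0, 1, 2, 3, 4, 4, 5, 6, 7
  1, 2, 3, 4, 5, 5, 6, 7, 8
  1, 2, 3, 4, 5, 6, 7, 8, 9

second differences of R give the permutation w = (5, 9, 4, 8, 2, 7, 3, 1, 6).

|D(w)|=24, |Ess(w)|=7:

[(2, 4, 0), (2, 8, 1), (4, 3, 0), (4, 7, 2), (6, 3, 1), (6, 6, 3), (7, 1, 0)]


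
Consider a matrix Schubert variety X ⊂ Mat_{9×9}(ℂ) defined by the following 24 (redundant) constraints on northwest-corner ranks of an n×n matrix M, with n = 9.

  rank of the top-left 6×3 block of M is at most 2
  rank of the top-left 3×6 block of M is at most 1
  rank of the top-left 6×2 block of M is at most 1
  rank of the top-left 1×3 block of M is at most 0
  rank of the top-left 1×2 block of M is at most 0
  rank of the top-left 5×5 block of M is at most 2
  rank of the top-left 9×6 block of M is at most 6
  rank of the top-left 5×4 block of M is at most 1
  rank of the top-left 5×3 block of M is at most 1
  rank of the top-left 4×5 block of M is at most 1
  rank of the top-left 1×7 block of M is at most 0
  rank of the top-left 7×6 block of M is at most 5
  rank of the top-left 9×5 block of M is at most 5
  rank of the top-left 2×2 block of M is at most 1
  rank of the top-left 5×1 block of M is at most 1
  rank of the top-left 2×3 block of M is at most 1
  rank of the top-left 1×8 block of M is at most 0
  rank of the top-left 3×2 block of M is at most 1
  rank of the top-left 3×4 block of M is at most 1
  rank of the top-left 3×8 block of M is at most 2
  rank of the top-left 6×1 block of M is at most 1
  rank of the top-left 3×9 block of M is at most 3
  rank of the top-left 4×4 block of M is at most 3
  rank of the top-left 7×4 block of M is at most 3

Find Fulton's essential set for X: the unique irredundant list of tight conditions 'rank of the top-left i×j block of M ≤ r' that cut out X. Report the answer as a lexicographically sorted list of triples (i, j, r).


Rank table r_w(9×9) implied by the 24 constraints:

  row 1: 0  0  0  0  0  0  0  0  1
  row 2: 1  1  1  1  1  1  1  1  2
  row 3: 1  1  1  1  1  1  2  2  3
  row 4: 1  1  1  1  1  2  3  3  4
  row 5: 1  1  1  1  2  3  4  4  5
  row 6: 1  1  2  2  3  4  5  5  6
  row 7: 1  2  3  3  4  5  6  6  7
  row 8: 1  2  3  4  5  6  7  7  8
  row 9: 1  2  3  4  5  6  7  8  9

giving w = (9, 1, 7, 6, 5, 3, 2, 4, 8) via Δ²R.

D(w) has 21 cells with 5 SE-corners; essential set:

[(1, 8, 0), (3, 6, 1), (4, 5, 1), (5, 4, 1), (6, 2, 1)]


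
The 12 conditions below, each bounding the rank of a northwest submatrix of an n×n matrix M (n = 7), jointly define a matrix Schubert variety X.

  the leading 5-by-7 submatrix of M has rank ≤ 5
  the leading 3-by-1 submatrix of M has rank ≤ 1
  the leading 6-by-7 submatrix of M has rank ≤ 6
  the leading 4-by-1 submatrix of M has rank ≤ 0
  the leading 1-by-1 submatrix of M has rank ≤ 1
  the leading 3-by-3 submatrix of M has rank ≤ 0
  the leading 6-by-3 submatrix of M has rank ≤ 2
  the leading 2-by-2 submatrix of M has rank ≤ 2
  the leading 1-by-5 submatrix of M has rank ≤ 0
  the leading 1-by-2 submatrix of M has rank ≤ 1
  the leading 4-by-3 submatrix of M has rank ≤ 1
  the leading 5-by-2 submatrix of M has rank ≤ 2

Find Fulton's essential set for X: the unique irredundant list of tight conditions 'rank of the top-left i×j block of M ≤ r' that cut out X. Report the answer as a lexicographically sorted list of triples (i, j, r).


Reconstructing r_w from the 12 given conditions:

  0, 0, 0, 0, 0, 1, 1
  0, 0, 0, 1, 1, 2, 2
  0, 0, 0, 1, 2, 3, 3
  0, 1, 1, 2, 3, 4, 4
  1, 2, 2, 3, 4, 5, 5
  1, 2, 2, 3, 4, 5, 6
  1, 2, 3, 4, 5, 6, 7

reading off 1-entries of Δ²R: w = (6, 4, 5, 2, 1, 7, 3).

D(w) has 13 cells with 4 SE-corners; essential set:

[(1, 5, 0), (3, 3, 0), (4, 1, 0), (6, 3, 2)]


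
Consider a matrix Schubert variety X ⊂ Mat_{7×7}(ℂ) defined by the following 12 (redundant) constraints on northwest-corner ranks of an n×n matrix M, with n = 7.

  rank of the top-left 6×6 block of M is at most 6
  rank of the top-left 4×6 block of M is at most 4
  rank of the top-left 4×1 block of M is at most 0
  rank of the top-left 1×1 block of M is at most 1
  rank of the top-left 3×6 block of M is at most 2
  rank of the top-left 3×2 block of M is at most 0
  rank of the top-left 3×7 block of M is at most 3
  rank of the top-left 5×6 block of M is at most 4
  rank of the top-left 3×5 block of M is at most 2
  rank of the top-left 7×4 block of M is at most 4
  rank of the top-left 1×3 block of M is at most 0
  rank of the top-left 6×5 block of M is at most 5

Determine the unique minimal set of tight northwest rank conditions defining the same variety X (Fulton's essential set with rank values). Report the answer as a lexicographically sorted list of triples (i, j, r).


Computing R[i][j] = min implied NW-rank bound (n=7, 12 conditions):

  i=1: 0  0  0  1  1  1  1
  i=2: 0  0  1  2  2  2  2
  i=3: 0  0  1  2  2  2  3
  i=4: 0  1  2  3  3  3  4
  i=5: 1  2  3  4  4  4  5
  i=6: 1  2  3  4  5  5  6
  i=7: 1  2  3  4  5  6  7

reading off 1-entries of Δ²R: w = (4, 3, 7, 2, 1, 5, 6).

|D(w)|=10, |Ess(w)|=4:

[(1, 3, 0), (3, 2, 0), (3, 6, 2), (4, 1, 0)]


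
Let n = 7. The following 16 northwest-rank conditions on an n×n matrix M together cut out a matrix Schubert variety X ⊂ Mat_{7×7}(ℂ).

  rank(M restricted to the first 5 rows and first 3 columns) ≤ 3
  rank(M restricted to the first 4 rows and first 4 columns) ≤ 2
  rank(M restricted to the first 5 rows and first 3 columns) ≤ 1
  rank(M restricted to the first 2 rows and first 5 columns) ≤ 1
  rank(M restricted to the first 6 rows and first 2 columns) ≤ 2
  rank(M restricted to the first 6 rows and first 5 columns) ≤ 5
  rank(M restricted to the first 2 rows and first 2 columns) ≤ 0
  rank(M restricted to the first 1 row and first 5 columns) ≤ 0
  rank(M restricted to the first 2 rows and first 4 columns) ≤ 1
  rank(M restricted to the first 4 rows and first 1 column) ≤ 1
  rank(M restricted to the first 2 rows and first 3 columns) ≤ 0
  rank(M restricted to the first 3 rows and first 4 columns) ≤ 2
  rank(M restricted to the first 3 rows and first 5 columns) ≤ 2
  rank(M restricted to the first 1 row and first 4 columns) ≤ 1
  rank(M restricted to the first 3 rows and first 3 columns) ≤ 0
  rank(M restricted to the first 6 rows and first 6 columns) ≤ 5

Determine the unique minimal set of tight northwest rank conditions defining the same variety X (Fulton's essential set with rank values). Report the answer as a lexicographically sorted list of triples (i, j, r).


Recovering R(i,j) via the rank-extension bound from the 16 conditions:

  0 | 0 | 0 | 0 | 0 | 1 | 1
  0 | 0 | 0 | 1 | 1 | 2 | 2
  0 | 0 | 0 | 1 | 2 | 3 | 3
  1 | 1 | 1 | 2 | 3 | 4 | 4
  1 | 1 | 1 | 2 | 3 | 4 | 5
  1 | 2 | 2 | 3 | 4 | 5 | 6
  1 | 2 | 3 | 4 | 5 | 6 | 7

hence w(1..7) = (6, 4, 5, 1, 7, 2, 3).

3 SE-corners of the 13-cell Rothe diagram give Ess(w):

[(1, 5, 0), (3, 3, 0), (5, 3, 1)]


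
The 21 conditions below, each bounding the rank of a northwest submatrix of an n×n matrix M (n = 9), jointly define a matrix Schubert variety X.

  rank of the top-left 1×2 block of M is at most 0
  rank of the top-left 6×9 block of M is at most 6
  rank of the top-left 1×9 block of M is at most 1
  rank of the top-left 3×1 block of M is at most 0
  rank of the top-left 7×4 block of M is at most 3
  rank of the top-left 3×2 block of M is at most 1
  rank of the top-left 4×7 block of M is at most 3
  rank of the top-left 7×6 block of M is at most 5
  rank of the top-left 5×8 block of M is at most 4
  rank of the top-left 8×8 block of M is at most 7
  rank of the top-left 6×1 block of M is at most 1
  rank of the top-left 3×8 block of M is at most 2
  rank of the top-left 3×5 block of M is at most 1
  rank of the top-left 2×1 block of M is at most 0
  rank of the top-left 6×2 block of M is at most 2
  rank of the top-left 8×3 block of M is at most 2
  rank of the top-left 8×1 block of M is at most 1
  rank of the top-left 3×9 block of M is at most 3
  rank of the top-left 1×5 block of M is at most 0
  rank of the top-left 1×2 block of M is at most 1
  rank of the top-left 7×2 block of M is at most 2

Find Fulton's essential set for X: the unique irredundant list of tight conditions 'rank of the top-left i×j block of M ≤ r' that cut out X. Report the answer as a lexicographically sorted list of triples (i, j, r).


Reconstructing r_w from the 21 given conditions:

  0 0 0 0 0 1 1 1 1
  0 1 1 1 1 2 2 2 2
  0 1 1 1 1 2 2 2 3
  1 2 2 2 2 3 3 3 4
  1 2 2 3 3 4 4 4 5
  1 2 2 3 4 5 5 5 6
  1 2 2 3 4 5 6 6 7
  1 2 2 3 4 5 6 7 8
  1 2 3 4 5 6 7 8 9

giving w = (6, 2, 9, 1, 4, 5, 7, 8, 3) via Δ²R.

D(w) has 16 cells with 5 SE-corners; essential set:

[(1, 5, 0), (3, 1, 0), (3, 5, 1), (3, 8, 2), (8, 3, 2)]


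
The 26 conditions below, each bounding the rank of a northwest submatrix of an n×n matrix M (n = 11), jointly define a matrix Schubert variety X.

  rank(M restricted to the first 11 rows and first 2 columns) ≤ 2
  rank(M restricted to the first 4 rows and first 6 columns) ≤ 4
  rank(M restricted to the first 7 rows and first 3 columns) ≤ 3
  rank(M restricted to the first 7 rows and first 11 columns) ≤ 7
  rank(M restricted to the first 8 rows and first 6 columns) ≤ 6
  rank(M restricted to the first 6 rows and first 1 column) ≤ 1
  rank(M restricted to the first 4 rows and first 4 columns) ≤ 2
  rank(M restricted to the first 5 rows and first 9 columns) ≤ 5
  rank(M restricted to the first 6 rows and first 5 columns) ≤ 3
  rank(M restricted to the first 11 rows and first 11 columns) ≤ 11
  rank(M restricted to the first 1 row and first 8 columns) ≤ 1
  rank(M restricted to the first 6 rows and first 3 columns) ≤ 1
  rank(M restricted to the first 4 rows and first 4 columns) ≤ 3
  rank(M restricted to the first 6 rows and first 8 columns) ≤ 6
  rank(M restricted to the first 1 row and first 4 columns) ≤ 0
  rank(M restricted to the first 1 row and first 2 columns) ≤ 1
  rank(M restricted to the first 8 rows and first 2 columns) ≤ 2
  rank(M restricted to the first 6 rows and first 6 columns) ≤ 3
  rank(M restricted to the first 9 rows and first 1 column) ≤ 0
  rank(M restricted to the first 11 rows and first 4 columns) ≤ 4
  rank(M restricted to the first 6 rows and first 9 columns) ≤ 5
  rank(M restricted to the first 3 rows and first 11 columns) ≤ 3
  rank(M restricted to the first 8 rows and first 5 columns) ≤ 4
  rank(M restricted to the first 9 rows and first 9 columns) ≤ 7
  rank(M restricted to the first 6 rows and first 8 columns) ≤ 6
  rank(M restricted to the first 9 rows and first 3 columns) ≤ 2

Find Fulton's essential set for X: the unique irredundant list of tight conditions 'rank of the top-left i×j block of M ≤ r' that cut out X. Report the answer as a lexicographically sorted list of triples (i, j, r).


Computing R[i][j] = min implied NW-rank bound (n=11, 26 conditions):

  i=1: 0  0  0  0  1  1  1  1  1  1  1
  i=2: 0  1  1  1  2  2  2  2  2  2  2
  i=3: 0  1  1  2  3  3  3  3  3  3  3
  i=4: 0  1  1  2  3  3  4  4  4  4  4
  i=5: 0  1  1  2  3  3  4  5  5  5  5
  i=6: 0  1  1  2  3  3  4  5  5  6  6
  i=7: 0  1  2  3  4  4  5  6  6  7  7
  i=8: 0  1  2  3  4  5  6  7  7  8  8
  i=9: 0  1  2  3  4  5  6  7  7  8  9
  i=10: 1  2  3  4  5  6  7  8  8  9  10
  i=11: 1  2  3  4  5  6  7  8  9  10  11

giving w = (5, 2, 4, 7, 8, 10, 3, 6, 11, 1, 9) via Δ²R.

Fulton essential set (6 of the 21 Rothe cells):

[(1, 4, 0), (6, 3, 1), (6, 6, 3), (6, 9, 5), (9, 1, 0), (9, 9, 7)]


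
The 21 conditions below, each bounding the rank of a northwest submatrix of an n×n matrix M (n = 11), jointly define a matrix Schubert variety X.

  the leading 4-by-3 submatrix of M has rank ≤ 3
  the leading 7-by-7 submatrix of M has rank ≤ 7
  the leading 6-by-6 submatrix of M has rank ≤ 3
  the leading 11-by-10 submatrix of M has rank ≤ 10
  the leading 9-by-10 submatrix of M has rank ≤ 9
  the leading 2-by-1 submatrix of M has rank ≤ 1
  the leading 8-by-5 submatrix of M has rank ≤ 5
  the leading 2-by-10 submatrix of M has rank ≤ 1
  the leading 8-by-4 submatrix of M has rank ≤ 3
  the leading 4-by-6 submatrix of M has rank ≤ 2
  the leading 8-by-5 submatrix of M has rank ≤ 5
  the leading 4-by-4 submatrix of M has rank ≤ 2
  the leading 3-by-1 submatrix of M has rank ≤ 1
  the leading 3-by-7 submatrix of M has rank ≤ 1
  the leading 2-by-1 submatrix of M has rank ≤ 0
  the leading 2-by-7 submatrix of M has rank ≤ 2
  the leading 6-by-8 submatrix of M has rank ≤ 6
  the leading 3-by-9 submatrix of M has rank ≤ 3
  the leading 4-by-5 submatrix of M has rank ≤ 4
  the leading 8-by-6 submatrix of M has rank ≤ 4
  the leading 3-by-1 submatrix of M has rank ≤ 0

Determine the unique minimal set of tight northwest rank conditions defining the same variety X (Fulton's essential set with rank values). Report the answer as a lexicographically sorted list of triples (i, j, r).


Computing R[i][j] = min implied NW-rank bound (n=11, 21 conditions):

  i=1: 0, 1, 1, 1, 1, 1, 1, 1, 1, 1, 1
  i=2: 0, 1, 1, 1, 1, 1, 1, 1, 1, 1, 2
  i=3: 0, 1, 1, 1, 1, 1, 1, 2, 2, 2, 3
  i=4: 1, 2, 2, 2, 2, 2, 2, 3, 3, 3, 4
  i=5: 1, 2, 3, 3, 3, 3, 3, 4, 4, 4, 5
  i=6: 1, 2, 3, 3, 3, 3, 4, 5, 5, 5, 6
  i=7: 1, 2, 3, 3, 4, 4, 5, 6, 6, 6, 7
  i=8: 1, 2, 3, 3, 4, 4, 5, 6, 7, 7, 8
  i=9: 1, 2, 3, 4, 5, 5, 6, 7, 8, 8, 9
  i=10: 1, 2, 3, 4, 5, 6, 7, 8, 9, 9, 10
  i=11: 1, 2, 3, 4, 5, 6, 7, 8, 9, 10, 11

the unique w with this rank table is (2, 11, 8, 1, 3, 7, 5, 9, 4, 6, 10).

Fulton essential set (6 of the 22 Rothe cells):

[(2, 10, 1), (3, 1, 0), (3, 7, 1), (6, 6, 3), (8, 4, 3), (8, 6, 4)]


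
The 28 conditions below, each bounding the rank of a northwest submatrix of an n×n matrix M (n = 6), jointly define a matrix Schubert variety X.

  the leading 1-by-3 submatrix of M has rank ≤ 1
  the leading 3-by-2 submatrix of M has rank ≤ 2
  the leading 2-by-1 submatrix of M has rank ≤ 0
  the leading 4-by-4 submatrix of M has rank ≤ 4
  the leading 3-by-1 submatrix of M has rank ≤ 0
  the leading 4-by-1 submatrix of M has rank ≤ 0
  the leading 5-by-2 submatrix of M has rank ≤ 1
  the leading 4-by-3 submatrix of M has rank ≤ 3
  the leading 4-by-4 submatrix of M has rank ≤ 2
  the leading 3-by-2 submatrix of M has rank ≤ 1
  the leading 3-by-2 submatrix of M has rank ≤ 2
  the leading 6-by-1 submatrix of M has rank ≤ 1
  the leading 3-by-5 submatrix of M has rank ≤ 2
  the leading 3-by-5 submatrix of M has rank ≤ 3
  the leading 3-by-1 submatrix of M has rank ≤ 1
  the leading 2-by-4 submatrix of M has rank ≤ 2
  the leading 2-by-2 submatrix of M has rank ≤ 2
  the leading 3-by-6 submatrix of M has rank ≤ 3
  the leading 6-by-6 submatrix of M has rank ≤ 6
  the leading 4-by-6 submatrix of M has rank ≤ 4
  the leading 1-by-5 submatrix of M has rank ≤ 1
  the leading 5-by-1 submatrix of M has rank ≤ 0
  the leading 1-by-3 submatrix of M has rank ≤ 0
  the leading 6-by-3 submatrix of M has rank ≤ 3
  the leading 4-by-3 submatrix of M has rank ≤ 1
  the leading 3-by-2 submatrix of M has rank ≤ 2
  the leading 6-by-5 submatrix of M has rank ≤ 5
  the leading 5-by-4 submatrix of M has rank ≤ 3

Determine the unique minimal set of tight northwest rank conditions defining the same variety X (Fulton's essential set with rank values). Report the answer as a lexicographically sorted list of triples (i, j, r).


The tightest implied rank at each (i,j), from the 28 conditions:

  row 1: 0  0  0  1  1  1
  row 2: 0  1  1  2  2  2
  row 3: 0  1  1  2  2  3
  row 4: 0  1  1  2  3  4
  row 5: 0  1  2  3  4  5
  row 6: 1  2  3  4  5  6

reading off 1-entries of Δ²R: w = (4, 2, 6, 5, 3, 1).

|D(w)|=10, |Ess(w)|=4:

[(1, 3, 0), (3, 5, 2), (4, 3, 1), (5, 1, 0)]


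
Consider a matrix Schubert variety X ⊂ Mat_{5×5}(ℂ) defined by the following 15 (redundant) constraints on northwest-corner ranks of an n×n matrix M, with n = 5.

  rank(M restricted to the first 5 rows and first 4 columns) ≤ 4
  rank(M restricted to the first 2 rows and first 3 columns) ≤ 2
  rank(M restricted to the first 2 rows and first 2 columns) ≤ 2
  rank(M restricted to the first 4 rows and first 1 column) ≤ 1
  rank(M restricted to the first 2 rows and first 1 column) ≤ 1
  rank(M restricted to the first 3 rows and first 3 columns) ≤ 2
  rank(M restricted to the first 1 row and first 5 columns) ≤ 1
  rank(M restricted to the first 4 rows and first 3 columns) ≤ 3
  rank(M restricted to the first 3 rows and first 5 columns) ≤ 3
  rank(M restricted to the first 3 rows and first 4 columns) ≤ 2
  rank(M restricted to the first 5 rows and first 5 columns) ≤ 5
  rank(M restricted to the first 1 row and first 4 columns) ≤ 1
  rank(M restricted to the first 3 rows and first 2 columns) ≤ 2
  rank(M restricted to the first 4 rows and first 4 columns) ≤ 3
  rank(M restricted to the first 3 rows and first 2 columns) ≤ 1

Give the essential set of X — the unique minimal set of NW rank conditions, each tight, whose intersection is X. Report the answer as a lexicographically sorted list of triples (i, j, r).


Recovering R(i,j) via the rank-extension bound from the 15 conditions:

  R[1]: 1, 1, 1, 1, 1
  R[2]: 1, 1, 2, 2, 2
  R[3]: 1, 1, 2, 2, 3
  R[4]: 1, 2, 3, 3, 4
  R[5]: 1, 2, 3, 4, 5

hence w(1..5) = (1, 3, 5, 2, 4).

ℓ(w)=3; the 2 essential cells (i,j,r):

[(3, 2, 1), (3, 4, 2)]


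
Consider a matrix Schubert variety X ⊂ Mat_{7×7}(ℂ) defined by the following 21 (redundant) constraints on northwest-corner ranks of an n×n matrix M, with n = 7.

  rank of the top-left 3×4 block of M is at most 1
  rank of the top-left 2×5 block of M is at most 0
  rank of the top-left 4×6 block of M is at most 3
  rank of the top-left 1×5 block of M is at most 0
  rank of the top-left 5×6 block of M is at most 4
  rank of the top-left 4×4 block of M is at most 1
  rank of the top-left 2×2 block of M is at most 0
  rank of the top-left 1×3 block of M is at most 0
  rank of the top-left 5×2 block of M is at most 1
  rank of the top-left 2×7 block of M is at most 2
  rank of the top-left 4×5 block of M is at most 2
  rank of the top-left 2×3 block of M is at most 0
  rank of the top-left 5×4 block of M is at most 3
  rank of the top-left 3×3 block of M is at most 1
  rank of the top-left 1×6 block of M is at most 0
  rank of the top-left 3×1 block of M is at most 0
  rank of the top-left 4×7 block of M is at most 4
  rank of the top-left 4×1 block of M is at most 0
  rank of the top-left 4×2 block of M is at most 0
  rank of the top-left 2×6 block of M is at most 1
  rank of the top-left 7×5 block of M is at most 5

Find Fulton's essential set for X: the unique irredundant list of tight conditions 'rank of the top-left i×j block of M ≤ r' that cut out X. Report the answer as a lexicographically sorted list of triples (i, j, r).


Computing R[i][j] = min implied NW-rank bound (n=7, 21 conditions):

  row 1: 0, 0, 0, 0, 0, 0, 1
  row 2: 0, 0, 0, 0, 0, 1, 2
  row 3: 0, 0, 1, 1, 1, 2, 3
  row 4: 0, 0, 1, 1, 2, 3, 4
  row 5: 1, 1, 2, 2, 3, 4, 5
  row 6: 1, 2, 3, 3, 4, 5, 6
  row 7: 1, 2, 3, 4, 5, 6, 7

giving w = (7, 6, 3, 5, 1, 2, 4) via Δ²R.

4 SE-corners of the 16-cell Rothe diagram give Ess(w):

[(1, 6, 0), (2, 5, 0), (4, 2, 0), (4, 4, 1)]


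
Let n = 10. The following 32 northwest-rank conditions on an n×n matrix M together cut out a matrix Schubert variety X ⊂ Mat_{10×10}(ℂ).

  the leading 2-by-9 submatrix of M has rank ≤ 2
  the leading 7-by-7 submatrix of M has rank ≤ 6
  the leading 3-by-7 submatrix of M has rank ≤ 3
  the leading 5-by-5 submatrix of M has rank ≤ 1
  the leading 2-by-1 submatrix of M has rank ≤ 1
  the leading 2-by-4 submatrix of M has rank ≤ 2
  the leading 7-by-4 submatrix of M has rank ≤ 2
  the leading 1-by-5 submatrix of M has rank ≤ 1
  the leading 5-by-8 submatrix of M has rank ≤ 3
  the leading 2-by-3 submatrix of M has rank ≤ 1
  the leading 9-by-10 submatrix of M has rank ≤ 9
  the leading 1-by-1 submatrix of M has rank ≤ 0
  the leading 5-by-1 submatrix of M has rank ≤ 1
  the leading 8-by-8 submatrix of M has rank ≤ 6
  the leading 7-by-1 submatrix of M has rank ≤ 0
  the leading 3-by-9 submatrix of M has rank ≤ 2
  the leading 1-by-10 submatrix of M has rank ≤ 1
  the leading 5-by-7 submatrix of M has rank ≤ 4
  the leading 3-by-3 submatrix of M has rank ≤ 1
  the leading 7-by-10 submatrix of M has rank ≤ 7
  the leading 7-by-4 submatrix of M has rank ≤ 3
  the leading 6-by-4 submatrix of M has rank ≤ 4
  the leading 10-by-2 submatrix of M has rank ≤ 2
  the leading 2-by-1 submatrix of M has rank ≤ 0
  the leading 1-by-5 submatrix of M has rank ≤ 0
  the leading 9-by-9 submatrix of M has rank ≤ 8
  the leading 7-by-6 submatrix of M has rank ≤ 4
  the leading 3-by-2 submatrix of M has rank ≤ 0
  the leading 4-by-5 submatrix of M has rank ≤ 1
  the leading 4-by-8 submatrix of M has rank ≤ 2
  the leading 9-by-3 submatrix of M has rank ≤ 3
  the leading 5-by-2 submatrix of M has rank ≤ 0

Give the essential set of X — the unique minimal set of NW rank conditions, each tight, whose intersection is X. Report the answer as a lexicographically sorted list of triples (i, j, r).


The tightest implied rank at each (i,j), from the 32 conditions:

  i=1: 0 | 0 | 0 | 0 | 0 | 1 | 1 | 1 | 1 | 1
  i=2: 0 | 0 | 1 | 1 | 1 | 2 | 2 | 2 | 2 | 2
  i=3: 0 | 0 | 1 | 1 | 1 | 2 | 2 | 2 | 2 | 3
  i=4: 0 | 0 | 1 | 1 | 1 | 2 | 2 | 2 | 3 | 4
  i=5: 0 | 0 | 1 | 1 | 1 | 2 | 3 | 3 | 4 | 5
  i=6: 0 | 1 | 2 | 2 | 2 | 3 | 4 | 4 | 5 | 6
  i=7: 0 | 1 | 2 | 2 | 3 | 4 | 5 | 5 | 6 | 7
  i=8: 1 | 2 | 3 | 3 | 4 | 5 | 6 | 6 | 7 | 8
  i=9: 1 | 2 | 3 | 4 | 5 | 6 | 7 | 7 | 8 | 9
  i=10: 1 | 2 | 3 | 4 | 5 | 6 | 7 | 8 | 9 | 10

hence w(1..10) = (6, 3, 10, 9, 7, 2, 5, 1, 4, 8).

7 SE-corners of the 27-cell Rothe diagram give Ess(w):

[(1, 5, 0), (3, 9, 2), (4, 8, 2), (5, 2, 0), (5, 5, 1), (7, 1, 0), (7, 4, 2)]


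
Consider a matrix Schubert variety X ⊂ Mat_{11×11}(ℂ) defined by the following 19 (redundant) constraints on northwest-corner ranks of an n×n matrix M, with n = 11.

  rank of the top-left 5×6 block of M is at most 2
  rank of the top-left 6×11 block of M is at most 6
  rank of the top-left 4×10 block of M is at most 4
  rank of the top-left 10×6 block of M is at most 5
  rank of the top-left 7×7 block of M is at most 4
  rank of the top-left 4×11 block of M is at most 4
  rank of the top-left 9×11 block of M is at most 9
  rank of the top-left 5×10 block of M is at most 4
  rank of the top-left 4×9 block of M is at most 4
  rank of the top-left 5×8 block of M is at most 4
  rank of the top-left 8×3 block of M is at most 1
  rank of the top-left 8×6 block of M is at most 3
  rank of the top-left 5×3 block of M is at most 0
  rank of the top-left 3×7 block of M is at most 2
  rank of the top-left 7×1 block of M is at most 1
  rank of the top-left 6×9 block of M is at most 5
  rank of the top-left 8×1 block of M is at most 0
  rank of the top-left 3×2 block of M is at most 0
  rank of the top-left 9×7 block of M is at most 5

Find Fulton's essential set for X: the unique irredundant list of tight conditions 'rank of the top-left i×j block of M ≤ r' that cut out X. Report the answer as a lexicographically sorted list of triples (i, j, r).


Recovering R(i,j) via the rank-extension bound from the 19 conditions:

  i=1: 0 | 0 | 0 | 1 | 1 | 1 | 1 | 1 | 1 | 1 | 1
  i=2: 0 | 0 | 0 | 1 | 2 | 2 | 2 | 2 | 2 | 2 | 2
  i=3: 0 | 0 | 0 | 1 | 2 | 2 | 2 | 3 | 3 | 3 | 3
  i=4: 0 | 0 | 0 | 1 | 2 | 2 | 3 | 4 | 4 | 4 | 4
  i=5: 0 | 0 | 0 | 1 | 2 | 2 | 3 | 4 | 4 | 4 | 5
  i=6: 0 | 1 | 1 | 2 | 3 | 3 | 4 | 5 | 5 | 5 | 6
  i=7: 0 | 1 | 1 | 2 | 3 | 3 | 4 | 5 | 6 | 6 | 7
  i=8: 0 | 1 | 1 | 2 | 3 | 3 | 4 | 5 | 6 | 7 | 8
  i=9: 1 | 2 | 2 | 3 | 4 | 4 | 5 | 6 | 7 | 8 | 9
  i=10: 1 | 2 | 3 | 4 | 5 | 5 | 6 | 7 | 8 | 9 | 10
  i=11: 1 | 2 | 3 | 4 | 5 | 6 | 7 | 8 | 9 | 10 | 11

second differences of R give the permutation w = (4, 5, 8, 7, 11, 2, 9, 10, 1, 3, 6).

D(w) has 28 cells with 7 SE-corners; essential set:

[(3, 7, 2), (5, 3, 0), (5, 6, 2), (5, 10, 4), (8, 1, 0), (8, 3, 1), (8, 6, 3)]


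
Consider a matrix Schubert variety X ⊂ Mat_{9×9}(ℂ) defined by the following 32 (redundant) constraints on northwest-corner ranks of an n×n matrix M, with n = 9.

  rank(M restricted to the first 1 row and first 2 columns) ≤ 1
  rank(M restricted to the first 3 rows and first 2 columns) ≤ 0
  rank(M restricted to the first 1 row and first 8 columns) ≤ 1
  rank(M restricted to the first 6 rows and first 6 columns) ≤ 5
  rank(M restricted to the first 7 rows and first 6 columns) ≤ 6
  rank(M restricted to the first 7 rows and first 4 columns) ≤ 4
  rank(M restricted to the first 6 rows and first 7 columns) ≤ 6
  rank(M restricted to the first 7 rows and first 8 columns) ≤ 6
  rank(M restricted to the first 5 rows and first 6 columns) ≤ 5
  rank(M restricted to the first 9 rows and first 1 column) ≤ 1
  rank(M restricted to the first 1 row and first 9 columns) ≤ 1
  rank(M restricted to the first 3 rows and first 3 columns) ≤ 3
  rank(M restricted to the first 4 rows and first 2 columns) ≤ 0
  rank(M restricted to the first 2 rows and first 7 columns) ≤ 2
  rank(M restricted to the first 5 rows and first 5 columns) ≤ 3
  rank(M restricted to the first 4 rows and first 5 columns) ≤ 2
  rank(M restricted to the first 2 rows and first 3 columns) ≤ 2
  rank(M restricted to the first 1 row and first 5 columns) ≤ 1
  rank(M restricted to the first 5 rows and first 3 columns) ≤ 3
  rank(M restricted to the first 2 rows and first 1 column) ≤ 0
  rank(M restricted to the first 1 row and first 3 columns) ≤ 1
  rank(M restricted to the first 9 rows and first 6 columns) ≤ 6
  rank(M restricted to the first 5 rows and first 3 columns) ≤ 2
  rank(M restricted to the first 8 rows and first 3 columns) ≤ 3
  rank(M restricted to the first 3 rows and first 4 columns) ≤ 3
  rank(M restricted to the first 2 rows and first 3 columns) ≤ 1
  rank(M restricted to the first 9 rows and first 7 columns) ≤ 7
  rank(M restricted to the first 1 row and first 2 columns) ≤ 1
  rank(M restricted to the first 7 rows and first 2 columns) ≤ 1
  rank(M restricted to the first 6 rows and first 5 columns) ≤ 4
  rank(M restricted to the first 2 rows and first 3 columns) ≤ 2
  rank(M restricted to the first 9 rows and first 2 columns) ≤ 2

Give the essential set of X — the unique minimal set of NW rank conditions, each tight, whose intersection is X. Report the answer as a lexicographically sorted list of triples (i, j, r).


Recovering R(i,j) via the rank-extension bound from the 32 conditions:

  0 | 0 | 1 | 1 | 1 | 1 | 1 | 1 | 1
  0 | 0 | 1 | 2 | 2 | 2 | 2 | 2 | 2
  0 | 0 | 1 | 2 | 2 | 3 | 3 | 3 | 3
  0 | 0 | 1 | 2 | 2 | 3 | 4 | 4 | 4
  1 | 1 | 2 | 3 | 3 | 4 | 5 | 5 | 5
  1 | 1 | 2 | 3 | 4 | 5 | 6 | 6 | 6
  1 | 1 | 2 | 3 | 4 | 5 | 6 | 6 | 7
  1 | 2 | 3 | 4 | 5 | 6 | 7 | 7 | 8
  1 | 2 | 3 | 4 | 5 | 6 | 7 | 8 | 9

second differences of R give the permutation w = (3, 4, 6, 7, 1, 5, 9, 2, 8).

ℓ(w)=13; the 4 essential cells (i,j,r):

[(4, 2, 0), (4, 5, 2), (7, 2, 1), (7, 8, 6)]


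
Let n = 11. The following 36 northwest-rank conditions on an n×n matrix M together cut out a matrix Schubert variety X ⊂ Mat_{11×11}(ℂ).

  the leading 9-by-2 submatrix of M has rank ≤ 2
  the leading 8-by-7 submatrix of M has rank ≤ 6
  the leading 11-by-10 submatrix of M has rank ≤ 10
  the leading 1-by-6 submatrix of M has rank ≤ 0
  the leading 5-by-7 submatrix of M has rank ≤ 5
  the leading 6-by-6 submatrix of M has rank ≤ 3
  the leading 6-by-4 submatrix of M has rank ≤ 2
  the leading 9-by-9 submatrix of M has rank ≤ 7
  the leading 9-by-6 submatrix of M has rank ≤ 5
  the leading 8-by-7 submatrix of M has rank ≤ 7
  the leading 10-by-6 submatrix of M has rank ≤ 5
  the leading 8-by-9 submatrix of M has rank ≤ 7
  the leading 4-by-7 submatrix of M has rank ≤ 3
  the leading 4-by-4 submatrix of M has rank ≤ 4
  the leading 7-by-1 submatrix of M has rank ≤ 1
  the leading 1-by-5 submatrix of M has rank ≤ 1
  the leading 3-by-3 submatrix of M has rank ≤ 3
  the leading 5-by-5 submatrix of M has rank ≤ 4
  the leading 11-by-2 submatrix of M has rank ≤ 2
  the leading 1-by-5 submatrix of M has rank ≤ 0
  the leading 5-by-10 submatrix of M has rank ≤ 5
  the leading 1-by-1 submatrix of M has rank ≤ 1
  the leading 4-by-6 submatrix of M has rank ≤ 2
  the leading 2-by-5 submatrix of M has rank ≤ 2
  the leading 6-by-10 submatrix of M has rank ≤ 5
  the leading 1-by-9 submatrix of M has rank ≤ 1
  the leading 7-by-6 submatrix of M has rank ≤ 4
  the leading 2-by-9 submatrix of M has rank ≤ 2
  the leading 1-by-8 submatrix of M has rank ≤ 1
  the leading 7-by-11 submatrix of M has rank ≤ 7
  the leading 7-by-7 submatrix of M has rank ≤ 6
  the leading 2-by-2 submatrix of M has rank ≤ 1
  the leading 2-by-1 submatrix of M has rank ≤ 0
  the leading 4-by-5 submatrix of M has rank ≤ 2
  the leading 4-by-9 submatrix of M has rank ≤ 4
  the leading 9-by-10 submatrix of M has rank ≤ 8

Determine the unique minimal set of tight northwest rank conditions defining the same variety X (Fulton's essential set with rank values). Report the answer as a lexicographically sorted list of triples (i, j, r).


The tightest implied rank at each (i,j), from the 36 conditions:

  0 | 0 | 0 | 0 | 0 | 0 | 1 | 1 | 1 | 1 | 1
  0 | 1 | 1 | 1 | 1 | 1 | 2 | 2 | 2 | 2 | 2
  1 | 2 | 2 | 2 | 2 | 2 | 3 | 3 | 3 | 3 | 3
  1 | 2 | 2 | 2 | 2 | 2 | 3 | 4 | 4 | 4 | 4
  1 | 2 | 2 | 2 | 3 | 3 | 4 | 5 | 5 | 5 | 5
  1 | 2 | 2 | 2 | 3 | 3 | 4 | 5 | 5 | 5 | 6
  1 | 2 | 3 | 3 | 4 | 4 | 5 | 6 | 6 | 6 | 7
  1 | 2 | 3 | 4 | 5 | 5 | 6 | 7 | 7 | 7 | 8
  1 | 2 | 3 | 4 | 5 | 5 | 6 | 7 | 7 | 8 | 9
  1 | 2 | 3 | 4 | 5 | 5 | 6 | 7 | 8 | 9 | 10
  1 | 2 | 3 | 4 | 5 | 6 | 7 | 8 | 9 | 10 | 11

the unique w with this rank table is (7, 2, 1, 8, 5, 11, 3, 4, 10, 9, 6).

|D(w)|=21, |Ess(w)|=8:

[(1, 6, 0), (2, 1, 0), (4, 6, 2), (6, 4, 2), (6, 6, 3), (6, 10, 5), (9, 9, 7), (10, 6, 5)]


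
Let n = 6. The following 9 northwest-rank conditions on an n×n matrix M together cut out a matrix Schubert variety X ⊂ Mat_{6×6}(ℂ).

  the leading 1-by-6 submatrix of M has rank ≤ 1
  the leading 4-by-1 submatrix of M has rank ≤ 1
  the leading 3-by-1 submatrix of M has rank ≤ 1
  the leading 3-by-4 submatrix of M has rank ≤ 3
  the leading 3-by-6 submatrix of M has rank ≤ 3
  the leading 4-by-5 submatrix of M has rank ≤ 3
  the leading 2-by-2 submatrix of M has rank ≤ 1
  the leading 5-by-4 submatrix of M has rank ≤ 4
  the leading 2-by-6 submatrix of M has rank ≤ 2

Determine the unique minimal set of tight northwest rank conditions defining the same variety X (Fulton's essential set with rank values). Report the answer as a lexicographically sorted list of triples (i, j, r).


Rank table r_w(6×6) implied by the 9 constraints:

  row 1: 1 1 1 1 1 1
  row 2: 1 1 2 2 2 2
  row 3: 1 2 3 3 3 3
  row 4: 1 2 3 3 3 4
  row 5: 1 2 3 4 4 5
  row 6: 1 2 3 4 5 6

hence w(1..6) = (1, 3, 2, 6, 4, 5).

Fulton essential set (2 of the 3 Rothe cells):

[(2, 2, 1), (4, 5, 3)]


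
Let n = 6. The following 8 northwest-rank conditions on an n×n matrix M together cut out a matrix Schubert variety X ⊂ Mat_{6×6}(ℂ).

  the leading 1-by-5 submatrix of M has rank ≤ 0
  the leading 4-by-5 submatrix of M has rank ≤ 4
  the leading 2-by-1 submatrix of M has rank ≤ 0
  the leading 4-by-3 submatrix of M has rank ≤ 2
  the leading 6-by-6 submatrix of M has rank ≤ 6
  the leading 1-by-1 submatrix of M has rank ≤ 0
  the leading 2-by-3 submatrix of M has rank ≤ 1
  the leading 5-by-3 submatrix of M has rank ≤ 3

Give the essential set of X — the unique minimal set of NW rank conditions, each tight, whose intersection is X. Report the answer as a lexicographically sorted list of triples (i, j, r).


Rank table r_w(6×6) implied by the 8 constraints:

  i=1: 0, 0, 0, 0, 0, 1
  i=2: 0, 1, 1, 1, 1, 2
  i=3: 1, 2, 2, 2, 2, 3
  i=4: 1, 2, 2, 3, 3, 4
  i=5: 1, 2, 3, 4, 4, 5
  i=6: 1, 2, 3, 4, 5, 6

giving w = (6, 2, 1, 4, 3, 5) via Δ²R.

Rothe diagram D(w) (7 cells), 3 SE-corners (essential conditions):

[(1, 5, 0), (2, 1, 0), (4, 3, 2)]


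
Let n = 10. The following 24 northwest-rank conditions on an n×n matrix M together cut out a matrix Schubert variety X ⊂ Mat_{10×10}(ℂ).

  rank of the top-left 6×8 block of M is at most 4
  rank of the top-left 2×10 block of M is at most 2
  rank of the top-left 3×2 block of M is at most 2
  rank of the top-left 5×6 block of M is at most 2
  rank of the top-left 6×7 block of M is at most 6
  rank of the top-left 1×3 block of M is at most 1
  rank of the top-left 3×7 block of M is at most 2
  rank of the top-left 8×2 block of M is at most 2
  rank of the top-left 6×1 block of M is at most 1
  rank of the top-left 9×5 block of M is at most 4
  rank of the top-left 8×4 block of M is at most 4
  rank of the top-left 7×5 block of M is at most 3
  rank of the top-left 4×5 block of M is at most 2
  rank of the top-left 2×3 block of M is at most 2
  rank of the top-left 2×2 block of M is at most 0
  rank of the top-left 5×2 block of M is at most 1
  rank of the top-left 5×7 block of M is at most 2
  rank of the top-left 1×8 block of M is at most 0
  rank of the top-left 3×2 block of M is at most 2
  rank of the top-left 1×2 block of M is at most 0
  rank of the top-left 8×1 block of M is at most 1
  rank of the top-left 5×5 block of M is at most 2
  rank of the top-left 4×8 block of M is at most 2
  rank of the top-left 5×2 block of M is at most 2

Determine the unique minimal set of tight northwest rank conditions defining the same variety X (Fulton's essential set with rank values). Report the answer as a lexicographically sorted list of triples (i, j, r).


Propagating the 24 rank bounds to every northwest block:

  R[1]: 0 | 0 | 0 | 0 | 0 | 0 | 0 | 0 | 1 | 1
  R[2]: 0 | 0 | 1 | 1 | 1 | 1 | 1 | 1 | 2 | 2
  R[3]: 1 | 1 | 2 | 2 | 2 | 2 | 2 | 2 | 3 | 3
  R[4]: 1 | 1 | 2 | 2 | 2 | 2 | 2 | 2 | 3 | 4
  R[5]: 1 | 1 | 2 | 2 | 2 | 2 | 2 | 3 | 4 | 5
  R[6]: 1 | 2 | 3 | 3 | 3 | 3 | 3 | 4 | 5 | 6
  R[7]: 1 | 2 | 3 | 3 | 3 | 4 | 4 | 5 | 6 | 7
  R[8]: 1 | 2 | 3 | 4 | 4 | 5 | 5 | 6 | 7 | 8
  R[9]: 1 | 2 | 3 | 4 | 4 | 5 | 6 | 7 | 8 | 9
  R[10]: 1 | 2 | 3 | 4 | 5 | 6 | 7 | 8 | 9 | 10

reading off 1-entries of Δ²R: w = (9, 3, 1, 10, 8, 2, 6, 4, 7, 5).

7 SE-corners of the 24-cell Rothe diagram give Ess(w):

[(1, 8, 0), (2, 2, 0), (4, 8, 2), (5, 2, 1), (5, 7, 2), (7, 5, 3), (9, 5, 4)]


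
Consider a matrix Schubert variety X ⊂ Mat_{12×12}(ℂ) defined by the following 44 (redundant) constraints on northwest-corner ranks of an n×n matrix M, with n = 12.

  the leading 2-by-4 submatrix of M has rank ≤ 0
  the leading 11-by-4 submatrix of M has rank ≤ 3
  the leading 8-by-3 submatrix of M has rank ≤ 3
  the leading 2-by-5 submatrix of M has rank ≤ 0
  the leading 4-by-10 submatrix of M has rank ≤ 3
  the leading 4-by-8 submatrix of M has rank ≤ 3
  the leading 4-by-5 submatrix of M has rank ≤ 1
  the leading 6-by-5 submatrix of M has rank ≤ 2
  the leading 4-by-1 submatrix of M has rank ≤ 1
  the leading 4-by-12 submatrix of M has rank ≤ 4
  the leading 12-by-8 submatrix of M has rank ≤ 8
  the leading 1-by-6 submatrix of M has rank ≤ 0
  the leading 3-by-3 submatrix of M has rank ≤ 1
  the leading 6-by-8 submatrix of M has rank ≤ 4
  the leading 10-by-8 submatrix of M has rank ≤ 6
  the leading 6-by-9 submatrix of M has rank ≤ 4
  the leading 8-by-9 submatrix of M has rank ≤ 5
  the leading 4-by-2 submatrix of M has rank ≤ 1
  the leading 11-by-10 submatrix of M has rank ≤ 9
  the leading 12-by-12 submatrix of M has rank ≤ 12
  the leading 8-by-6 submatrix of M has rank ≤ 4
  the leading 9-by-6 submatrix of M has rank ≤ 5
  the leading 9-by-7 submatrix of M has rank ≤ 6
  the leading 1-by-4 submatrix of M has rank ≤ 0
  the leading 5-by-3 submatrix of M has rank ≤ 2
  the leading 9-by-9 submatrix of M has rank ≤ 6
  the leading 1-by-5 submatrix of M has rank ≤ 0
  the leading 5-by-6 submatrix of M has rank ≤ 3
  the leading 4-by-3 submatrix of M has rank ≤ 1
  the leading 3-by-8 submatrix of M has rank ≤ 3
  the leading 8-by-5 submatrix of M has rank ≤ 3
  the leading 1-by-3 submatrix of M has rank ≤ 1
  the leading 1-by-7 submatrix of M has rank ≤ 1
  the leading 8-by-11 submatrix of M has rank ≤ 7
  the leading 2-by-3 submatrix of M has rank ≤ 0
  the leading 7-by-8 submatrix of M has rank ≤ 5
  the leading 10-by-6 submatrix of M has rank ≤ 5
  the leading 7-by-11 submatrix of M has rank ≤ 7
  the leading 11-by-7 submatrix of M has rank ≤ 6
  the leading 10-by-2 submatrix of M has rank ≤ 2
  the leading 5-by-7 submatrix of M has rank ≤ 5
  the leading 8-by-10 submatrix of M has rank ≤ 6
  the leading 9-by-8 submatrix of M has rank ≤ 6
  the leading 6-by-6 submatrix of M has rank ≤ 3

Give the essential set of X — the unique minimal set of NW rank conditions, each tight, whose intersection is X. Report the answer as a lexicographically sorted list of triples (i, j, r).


Reconstructing r_w from the 44 given conditions:

  R[1]: 0  0  0  0  0  0  1  1  1  1  1  1
  R[2]: 0  0  0  0  0  1  2  2  2  2  2  2
  R[3]: 1  1  1  1  1  2  3  3  3  3  3  3
  R[4]: 1  1  1  1  1  2  3  3  3  3  4  4
  R[5]: 1  2  2  2  2  3  4  4  4  4  5  5
  R[6]: 1  2  2  2  2  3  4  4  4  5  6  6
  R[7]: 1  2  3  3  3  4  5  5  5  6  7  7
  R[8]: 1  2  3  3  3  4  5  5  5  6  7  8
  R[9]: 1  2  3  3  4  5  6  6  6  7  8  9
  R[10]: 1  2  3  3  4  5  6  6  7  8  9  10
  R[11]: 1  2  3  3  4  5  6  7  8  9  10  11
  R[12]: 1  2  3  4  5  6  7  8  9  10  11  12

second differences of R give the permutation w = (7, 6, 1, 11, 2, 10, 3, 12, 5, 9, 8, 4).

D(w) has 31 cells with 10 SE-corners; essential set:

[(1, 6, 0), (2, 5, 0), (4, 5, 1), (4, 10, 3), (6, 5, 2), (6, 9, 4), (8, 5, 3), (8, 9, 5), (10, 8, 6), (11, 4, 3)]
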